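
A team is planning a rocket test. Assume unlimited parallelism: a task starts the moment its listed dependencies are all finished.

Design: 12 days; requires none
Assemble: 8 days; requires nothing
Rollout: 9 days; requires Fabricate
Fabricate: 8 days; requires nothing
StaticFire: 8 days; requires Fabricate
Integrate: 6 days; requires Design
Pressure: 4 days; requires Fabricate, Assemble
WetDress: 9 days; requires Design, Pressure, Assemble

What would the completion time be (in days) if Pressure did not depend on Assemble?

21

Original critical path: Design→WetDress = 12+9 = 21 ⇒ 21 days.
Dropping Assemble→Pressure doesn't change Pressure's earliest start (8); another predecessor still binds.
New critical path: Design→WetDress = 12+9 = 21 ⇒ 21 days.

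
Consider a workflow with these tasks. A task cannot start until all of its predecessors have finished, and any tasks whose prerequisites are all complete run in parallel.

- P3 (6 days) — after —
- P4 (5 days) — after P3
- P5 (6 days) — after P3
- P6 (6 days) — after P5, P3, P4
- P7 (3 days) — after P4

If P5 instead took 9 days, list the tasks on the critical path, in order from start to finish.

As given, the longest chain is P3→P5→P6 = 6+6+6 = 18, so the finish is 18 days.
P5 lies on that path, so at 9 days the path becomes 21 days.
No other chain overtakes it, so the finish is 21 days.

P3, P5, P6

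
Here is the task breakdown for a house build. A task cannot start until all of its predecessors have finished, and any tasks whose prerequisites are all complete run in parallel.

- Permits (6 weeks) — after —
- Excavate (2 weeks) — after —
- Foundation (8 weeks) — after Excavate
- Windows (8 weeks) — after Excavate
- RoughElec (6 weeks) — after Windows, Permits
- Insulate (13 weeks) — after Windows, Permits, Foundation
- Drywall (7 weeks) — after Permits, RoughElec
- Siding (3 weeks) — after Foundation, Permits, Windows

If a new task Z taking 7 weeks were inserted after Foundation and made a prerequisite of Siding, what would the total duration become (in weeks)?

Originally the house build takes 23 weeks.
With Z inserted, Siding now waits for max(Foundation, Permits, Windows, Z).
New critical path: Excavate→Foundation→Insulate = 2+8+13 = 23 ⇒ 23 weeks.

23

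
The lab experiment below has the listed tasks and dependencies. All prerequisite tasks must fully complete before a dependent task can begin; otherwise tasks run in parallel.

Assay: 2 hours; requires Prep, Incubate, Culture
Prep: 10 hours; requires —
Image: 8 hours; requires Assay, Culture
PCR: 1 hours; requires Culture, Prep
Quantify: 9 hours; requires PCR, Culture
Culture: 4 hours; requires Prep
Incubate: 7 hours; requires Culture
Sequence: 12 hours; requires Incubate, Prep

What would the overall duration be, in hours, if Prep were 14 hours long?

37

As given, the longest chain is Prep→Culture→Incubate→Sequence = 10+4+7+12 = 33, so the finish is 33 hours.
Prep lies on that path, so at 14 hours the path becomes 37 hours.
That remains the longest chain; total 37 hours.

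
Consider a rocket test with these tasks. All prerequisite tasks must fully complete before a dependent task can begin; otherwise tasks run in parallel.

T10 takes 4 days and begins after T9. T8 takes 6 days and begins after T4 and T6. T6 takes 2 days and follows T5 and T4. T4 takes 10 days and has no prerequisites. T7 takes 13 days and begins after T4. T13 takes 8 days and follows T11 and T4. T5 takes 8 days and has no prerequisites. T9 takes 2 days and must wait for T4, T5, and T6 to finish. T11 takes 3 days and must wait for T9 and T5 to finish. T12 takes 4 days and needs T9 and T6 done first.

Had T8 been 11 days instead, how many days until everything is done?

25

As given, the longest chain is T4→T6→T9→T11→T13 = 10+2+2+3+8 = 25, so the finish is 25 days.
T8 is off the critical path — its longest chain is 18 days, giving 7 of slack.
That remains the longest chain; total 25 days.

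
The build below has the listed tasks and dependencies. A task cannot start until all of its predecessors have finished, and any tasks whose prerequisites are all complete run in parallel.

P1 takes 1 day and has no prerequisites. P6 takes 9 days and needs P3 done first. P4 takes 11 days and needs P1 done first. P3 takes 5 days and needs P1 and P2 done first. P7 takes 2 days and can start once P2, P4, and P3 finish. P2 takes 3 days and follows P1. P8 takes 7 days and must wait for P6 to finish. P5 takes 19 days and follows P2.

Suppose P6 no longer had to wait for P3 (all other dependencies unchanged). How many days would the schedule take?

With the dependency in place, P1→P2→P3→P6→P8 = 1+3+5+9+7 = 25 sets the finish at 25 days.
Without P3→P6, P6's earliest start moves from 9 to 0.
The longest chain is now P1→P2→P5 = 1+3+19 = 23, so the schedule takes 23 days.

23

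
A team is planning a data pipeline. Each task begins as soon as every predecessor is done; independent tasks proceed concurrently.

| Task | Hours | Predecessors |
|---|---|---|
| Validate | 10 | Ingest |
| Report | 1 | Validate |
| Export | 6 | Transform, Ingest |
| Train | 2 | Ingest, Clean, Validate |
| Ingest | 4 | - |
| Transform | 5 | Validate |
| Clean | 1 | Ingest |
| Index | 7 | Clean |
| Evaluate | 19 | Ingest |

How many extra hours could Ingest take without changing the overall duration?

Ingest→Validate→Transform→Export = 4+10+5+6 = 25 sets the makespan at 25 hours.
Ingest finishes as early as 4 and must finish by 4.
So Ingest can slip 4 − 4 = 0 hours.

0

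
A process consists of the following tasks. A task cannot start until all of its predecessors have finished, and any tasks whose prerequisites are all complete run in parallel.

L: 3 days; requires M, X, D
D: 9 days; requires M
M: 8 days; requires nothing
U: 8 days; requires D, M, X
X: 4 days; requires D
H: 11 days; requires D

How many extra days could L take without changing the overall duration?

The longest chain is M→D→X→U = 8+9+4+8 = 29; overall finish 29 days.
The longest chain containing L totals 24 days.
Float = 29 − 24 = 5.

5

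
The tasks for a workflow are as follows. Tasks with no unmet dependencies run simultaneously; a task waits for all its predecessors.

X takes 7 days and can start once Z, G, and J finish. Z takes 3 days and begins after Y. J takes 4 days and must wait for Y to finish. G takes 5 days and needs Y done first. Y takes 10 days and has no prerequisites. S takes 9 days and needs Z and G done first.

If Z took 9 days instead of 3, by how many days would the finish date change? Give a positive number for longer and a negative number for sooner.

4

Actual critical path: Y→G→S = 10+5+9 = 24 ⇒ 24 days.
Z has 2 days of float (longest path through it is 22).
Now Y→Z→S = 10+9+9 = 28 is longest, so the finish becomes 28 days.
Change in finish: 28 − 24 = +4 days.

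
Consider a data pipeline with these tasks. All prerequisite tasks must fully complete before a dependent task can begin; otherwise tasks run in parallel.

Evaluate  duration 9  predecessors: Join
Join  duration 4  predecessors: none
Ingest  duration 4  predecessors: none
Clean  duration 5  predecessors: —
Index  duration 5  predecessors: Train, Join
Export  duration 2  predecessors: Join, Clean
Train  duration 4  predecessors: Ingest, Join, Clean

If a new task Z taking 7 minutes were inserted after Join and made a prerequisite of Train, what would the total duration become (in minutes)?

20

Originally the plan takes 14 minutes.
With Z inserted, Train now waits for max(Ingest, Join, Clean, Z).
New critical path: Join→Z→Train→Index = 4+7+4+5 = 20 ⇒ 20 minutes.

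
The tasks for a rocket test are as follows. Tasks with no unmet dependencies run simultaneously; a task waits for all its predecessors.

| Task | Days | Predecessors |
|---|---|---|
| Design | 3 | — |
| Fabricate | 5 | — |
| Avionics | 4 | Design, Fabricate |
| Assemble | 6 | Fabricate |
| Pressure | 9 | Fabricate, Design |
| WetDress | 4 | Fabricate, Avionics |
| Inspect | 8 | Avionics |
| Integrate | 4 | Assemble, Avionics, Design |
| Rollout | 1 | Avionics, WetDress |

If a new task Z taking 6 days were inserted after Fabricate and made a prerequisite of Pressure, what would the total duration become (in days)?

20

Originally the plan takes 17 days.
With Z inserted, Pressure now waits for max(Fabricate, Design, Z).
New critical path: Fabricate→Z→Pressure = 5+6+9 = 20 ⇒ 20 days.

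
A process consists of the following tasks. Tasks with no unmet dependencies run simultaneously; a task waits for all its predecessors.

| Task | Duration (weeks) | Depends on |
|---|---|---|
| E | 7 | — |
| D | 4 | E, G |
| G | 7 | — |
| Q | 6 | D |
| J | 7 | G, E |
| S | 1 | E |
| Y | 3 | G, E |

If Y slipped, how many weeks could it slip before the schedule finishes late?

7

Critical path: G→D→Q = 7+4+6 = 17, so the finish is 17 weeks.
The longest chain containing Y totals 10 weeks.
Slack of Y = 14 − 7 = 7 weeks.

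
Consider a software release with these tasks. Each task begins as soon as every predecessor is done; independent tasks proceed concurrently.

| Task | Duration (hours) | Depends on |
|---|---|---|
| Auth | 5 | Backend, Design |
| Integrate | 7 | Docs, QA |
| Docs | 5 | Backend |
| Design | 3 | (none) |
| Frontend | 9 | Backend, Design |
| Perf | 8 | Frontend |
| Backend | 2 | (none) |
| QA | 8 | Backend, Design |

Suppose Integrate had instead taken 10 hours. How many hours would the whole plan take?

21

The binding path is Design→Frontend→Perf = 3+9+8 = 20; finish at 20 hours.
Integrate has 2 hours of float (longest path through it is 18).
Now Design→QA→Integrate = 3+8+10 = 21 is longest, so the finish becomes 21 hours.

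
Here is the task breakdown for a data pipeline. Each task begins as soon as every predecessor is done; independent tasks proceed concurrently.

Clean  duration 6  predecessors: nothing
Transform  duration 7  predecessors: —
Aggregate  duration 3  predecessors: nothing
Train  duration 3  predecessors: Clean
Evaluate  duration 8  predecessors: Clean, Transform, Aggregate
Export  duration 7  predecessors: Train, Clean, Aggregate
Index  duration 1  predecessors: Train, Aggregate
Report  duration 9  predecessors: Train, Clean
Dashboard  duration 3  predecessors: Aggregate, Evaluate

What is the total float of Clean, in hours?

0

Critical path: Clean→Train→Report = 6+3+9 = 18, so the finish is 18 hours.
Clean finishes as early as 6 and must finish by 6.
Slack of Clean = 0 − 0 = 0 hours.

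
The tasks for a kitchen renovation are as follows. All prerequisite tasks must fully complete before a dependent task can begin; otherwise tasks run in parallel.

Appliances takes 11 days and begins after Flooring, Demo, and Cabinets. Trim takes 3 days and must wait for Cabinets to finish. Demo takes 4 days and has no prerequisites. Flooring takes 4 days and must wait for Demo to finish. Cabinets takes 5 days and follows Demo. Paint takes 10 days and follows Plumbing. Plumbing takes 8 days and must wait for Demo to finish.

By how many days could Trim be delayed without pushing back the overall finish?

10

Demo→Plumbing→Paint = 4+8+10 = 22 sets the makespan at 22 days.
Trim finishes as early as 12 and must finish by 22.
So Trim can slip 22 − 12 = 10 days.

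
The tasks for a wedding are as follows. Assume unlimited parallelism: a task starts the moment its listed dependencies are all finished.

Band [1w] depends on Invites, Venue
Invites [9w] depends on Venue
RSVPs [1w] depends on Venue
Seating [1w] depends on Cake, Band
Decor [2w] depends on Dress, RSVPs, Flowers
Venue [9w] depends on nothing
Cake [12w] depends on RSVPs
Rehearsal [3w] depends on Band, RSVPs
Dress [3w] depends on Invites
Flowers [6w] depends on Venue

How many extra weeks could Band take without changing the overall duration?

Venue→Invites→Dress→Decor = 9+9+3+2 = 23 sets the makespan at 23 weeks.
Longest path through Band: 22 weeks (earliest finish 19, latest finish 20).
So Band can slip 20 − 19 = 1 week.

1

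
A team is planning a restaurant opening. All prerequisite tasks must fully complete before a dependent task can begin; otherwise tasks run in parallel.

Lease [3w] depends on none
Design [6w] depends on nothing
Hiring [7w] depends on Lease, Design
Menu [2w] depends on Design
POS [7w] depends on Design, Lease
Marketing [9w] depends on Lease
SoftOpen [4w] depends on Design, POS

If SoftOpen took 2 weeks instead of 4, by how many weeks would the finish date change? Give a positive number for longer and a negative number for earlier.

-2

Actual critical path: Design→POS→SoftOpen = 6+7+4 = 17 ⇒ 17 weeks.
Since SoftOpen is critical, the -2 change carries straight to that chain (now 15 weeks).
The critical path is still Design→POS→SoftOpen; finish is now 15 weeks.
Change in finish: 15 − 17 = -2 weeks.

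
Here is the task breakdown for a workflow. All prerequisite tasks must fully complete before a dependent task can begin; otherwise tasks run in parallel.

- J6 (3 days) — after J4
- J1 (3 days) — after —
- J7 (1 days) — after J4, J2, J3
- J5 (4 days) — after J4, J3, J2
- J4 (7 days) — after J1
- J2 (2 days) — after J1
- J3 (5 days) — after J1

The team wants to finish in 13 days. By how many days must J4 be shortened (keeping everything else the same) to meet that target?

1

Current finish: 14 days; target: 13.
J4 is on every critical path, so each day cut from J4 cuts the finish by one (this holds down to a finish of 12).
Need 14 − 13 = 1 day off J4 → J4 becomes 6 days, finish becomes 13.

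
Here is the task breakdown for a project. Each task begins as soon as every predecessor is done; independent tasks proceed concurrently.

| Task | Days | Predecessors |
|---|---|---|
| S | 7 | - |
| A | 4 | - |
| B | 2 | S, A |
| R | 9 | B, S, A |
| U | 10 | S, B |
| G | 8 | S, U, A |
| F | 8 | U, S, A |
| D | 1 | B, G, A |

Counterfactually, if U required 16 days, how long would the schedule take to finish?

34

Baseline: S→B→U→G→D = 7+2+10+8+1 = 28 → 28 days.
U lies on that path, so at 16 days the path becomes 34 days.
That remains the longest chain; total 34 days.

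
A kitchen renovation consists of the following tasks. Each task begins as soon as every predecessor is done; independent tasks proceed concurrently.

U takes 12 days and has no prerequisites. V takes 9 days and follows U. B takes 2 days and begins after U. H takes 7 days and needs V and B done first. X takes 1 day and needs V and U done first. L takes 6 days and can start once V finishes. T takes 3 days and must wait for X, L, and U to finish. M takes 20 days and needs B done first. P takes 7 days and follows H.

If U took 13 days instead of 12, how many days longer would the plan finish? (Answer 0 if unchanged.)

1

Critical path before the change: U→V→H→P = 12+9+7+7 = 35 giving 35 days.
Since U is critical, the +1 change carries straight to that chain (now 36 days).
The critical path is still U→V→H→P; finish is now 36 days.
Change in finish: 36 − 35 = +1 days.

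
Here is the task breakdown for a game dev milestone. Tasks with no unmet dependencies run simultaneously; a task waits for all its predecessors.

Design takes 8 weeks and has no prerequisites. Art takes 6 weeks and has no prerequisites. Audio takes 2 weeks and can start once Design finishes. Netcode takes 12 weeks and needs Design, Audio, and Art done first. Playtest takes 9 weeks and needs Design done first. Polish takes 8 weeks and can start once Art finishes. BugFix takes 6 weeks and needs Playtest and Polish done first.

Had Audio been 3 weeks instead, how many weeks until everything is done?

The binding path is Design→Playtest→BugFix = 8+9+6 = 23; finish at 23 weeks.
Audio has 1 week of float (longest path through it is 22).
New critical path: Design→Audio→Netcode = 8+3+12 = 23 ⇒ 23 weeks.

23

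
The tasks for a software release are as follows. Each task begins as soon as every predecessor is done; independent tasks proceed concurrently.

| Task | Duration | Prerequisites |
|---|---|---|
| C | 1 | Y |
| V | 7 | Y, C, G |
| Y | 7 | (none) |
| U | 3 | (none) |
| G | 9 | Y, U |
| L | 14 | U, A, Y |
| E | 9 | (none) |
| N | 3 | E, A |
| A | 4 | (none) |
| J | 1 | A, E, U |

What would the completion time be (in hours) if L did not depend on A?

23

With the dependency in place, Y→G→V = 7+9+7 = 23 sets the finish at 23 hours.
Dropping A→L doesn't change L's earliest start (7); another predecessor still binds.
After: Y→G→V = 7+9+7 = 23 → 23 hours.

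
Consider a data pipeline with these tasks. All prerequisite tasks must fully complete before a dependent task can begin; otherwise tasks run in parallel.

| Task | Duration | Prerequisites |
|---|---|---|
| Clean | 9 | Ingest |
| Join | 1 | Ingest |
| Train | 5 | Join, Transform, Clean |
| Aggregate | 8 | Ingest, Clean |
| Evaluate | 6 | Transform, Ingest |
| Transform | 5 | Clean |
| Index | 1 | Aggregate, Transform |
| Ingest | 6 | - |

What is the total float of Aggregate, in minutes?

2

The longest chain is Ingest→Clean→Transform→Evaluate = 6+9+5+6 = 26; overall finish 26 minutes.
Aggregate finishes as early as 23 and must finish by 25.
Slack of Aggregate = 17 − 15 = 2 minutes.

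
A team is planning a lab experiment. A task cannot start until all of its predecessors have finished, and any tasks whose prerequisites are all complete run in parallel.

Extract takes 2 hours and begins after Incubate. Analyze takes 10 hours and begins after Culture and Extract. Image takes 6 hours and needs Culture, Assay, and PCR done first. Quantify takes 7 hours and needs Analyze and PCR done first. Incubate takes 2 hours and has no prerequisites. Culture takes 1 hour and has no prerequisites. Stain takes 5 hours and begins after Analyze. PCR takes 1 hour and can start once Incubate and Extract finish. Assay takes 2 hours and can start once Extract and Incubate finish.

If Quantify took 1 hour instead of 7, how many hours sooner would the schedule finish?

The binding path is Incubate→Extract→Analyze→Quantify = 2+2+10+7 = 21; finish at 21 hours.
Quantify is on the critical path; changing it to 1 makes that path 15 hours.
New critical path: Incubate→Extract→Analyze→Stain = 2+2+10+5 = 19 ⇒ 19 hours.
Change in finish: 19 − 21 = -2 hours.

2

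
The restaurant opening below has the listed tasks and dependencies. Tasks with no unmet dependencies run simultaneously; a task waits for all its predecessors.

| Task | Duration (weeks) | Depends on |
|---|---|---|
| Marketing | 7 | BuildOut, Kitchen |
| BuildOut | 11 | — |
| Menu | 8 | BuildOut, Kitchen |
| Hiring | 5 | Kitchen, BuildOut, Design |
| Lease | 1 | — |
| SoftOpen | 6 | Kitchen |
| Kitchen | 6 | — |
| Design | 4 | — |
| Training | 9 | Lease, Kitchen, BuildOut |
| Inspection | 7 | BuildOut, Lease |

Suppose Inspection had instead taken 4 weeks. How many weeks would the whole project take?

20

As given, the longest chain is BuildOut→Training = 11+9 = 20, so the finish is 20 weeks.
Inspection has 2 weeks of float (longest path through it is 18).
No other chain overtakes it, so the finish is 20 weeks.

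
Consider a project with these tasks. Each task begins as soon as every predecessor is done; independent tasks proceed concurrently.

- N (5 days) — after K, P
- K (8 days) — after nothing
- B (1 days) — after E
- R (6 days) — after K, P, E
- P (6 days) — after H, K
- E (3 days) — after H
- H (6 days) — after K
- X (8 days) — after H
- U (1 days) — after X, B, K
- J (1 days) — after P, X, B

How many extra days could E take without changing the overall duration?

3

The longest chain is K→H→P→R = 8+6+6+6 = 26; overall finish 26 days.
Longest path through E: 23 days (earliest finish 17, latest finish 20).
Slack of E = 17 − 14 = 3 days.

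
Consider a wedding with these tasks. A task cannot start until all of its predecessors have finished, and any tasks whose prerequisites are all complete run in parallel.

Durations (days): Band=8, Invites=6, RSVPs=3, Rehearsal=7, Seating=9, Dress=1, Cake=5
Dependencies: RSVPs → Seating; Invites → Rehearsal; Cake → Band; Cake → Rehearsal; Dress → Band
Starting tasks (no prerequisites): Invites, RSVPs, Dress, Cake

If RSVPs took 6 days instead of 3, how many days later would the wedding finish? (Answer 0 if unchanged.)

Critical path before the change: Invites→Rehearsal = 6+7 = 13 giving 13 days.
RSVPs has 1 day of float (longest path through it is 12).
Now RSVPs→Seating = 6+9 = 15 is longest, so the finish becomes 15 days.
Change in finish: 15 − 13 = +2 days.

2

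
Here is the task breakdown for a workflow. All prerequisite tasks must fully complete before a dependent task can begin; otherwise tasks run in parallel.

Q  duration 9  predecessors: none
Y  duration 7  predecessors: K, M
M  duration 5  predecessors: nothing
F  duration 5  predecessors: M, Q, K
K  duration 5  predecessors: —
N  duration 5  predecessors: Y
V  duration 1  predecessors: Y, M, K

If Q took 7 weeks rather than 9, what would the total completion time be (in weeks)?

17

As given, the longest chain is K→Y→N = 5+7+5 = 17, so the finish is 17 weeks.
Q has 3 weeks of float (longest path through it is 14).
That remains the longest chain; total 17 weeks.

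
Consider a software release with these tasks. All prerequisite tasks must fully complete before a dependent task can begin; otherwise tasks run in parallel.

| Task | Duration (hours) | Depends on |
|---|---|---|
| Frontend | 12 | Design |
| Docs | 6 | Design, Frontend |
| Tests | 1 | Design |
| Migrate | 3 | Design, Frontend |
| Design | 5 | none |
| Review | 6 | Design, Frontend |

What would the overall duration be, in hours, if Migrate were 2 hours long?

Actual critical path: Design→Frontend→Docs = 5+12+6 = 23 ⇒ 23 hours.
Migrate is off the critical path — its longest chain is 20 hours, giving 3 of slack.
That remains the longest chain; total 23 hours.

23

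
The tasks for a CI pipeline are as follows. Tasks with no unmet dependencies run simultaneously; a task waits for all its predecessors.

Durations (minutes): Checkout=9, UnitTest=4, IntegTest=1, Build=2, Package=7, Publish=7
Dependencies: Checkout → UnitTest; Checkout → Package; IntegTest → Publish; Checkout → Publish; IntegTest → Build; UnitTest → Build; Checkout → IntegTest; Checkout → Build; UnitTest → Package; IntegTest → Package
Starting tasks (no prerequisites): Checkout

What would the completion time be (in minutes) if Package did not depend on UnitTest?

17

Before: longest chain Checkout→UnitTest→Package = 9+4+7 = 20, finish 20.
Without UnitTest→Package, Package's earliest start moves from 13 to 10.
The longest chain is now Checkout→IntegTest→Package = 9+1+7 = 17, so the schedule takes 17 minutes.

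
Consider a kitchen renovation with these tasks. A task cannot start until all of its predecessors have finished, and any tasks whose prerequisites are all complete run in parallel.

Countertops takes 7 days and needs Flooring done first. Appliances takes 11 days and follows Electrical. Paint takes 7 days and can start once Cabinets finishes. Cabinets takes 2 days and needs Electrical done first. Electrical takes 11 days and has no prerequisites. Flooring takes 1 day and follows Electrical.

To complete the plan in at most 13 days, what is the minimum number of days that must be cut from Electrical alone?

Current finish: 22 days; target: 13.
Electrical is on every critical path, so each day cut from Electrical cuts the finish by one (this holds down to a finish of 12).
Need 22 − 13 = 9 days off Electrical → Electrical becomes 2 days, finish becomes 13.

9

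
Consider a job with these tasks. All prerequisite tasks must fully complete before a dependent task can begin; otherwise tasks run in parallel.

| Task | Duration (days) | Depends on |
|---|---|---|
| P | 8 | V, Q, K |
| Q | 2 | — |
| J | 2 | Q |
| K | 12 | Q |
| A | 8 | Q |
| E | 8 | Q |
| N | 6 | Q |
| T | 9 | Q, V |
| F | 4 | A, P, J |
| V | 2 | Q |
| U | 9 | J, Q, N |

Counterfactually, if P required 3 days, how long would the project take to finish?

21

Baseline: Q→K→P→F = 2+12+8+4 = 26 → 26 days.
Since P is critical, the -5 change carries straight to that chain (now 21 days).
No other chain overtakes it, so the finish is 21 days.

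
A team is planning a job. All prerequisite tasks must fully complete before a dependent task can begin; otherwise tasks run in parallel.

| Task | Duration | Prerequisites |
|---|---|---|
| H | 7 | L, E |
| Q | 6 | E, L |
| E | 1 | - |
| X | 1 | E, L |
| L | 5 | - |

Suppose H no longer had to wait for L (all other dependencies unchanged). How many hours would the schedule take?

11

Before: longest chain L→H = 5+7 = 12, finish 12.
Without L→H, H's earliest start moves from 5 to 1.
The longest chain is now L→Q = 5+6 = 11, so the schedule takes 11 hours.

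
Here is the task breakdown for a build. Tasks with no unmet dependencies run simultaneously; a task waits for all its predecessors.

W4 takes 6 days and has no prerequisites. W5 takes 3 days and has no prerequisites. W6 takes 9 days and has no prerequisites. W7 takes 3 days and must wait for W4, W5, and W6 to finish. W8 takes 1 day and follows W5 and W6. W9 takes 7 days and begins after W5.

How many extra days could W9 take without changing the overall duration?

Critical path: W6→W7 = 9+3 = 12, so the finish is 12 days.
W9 finishes as early as 10 and must finish by 12.
Float = 12 − 10 = 2.

2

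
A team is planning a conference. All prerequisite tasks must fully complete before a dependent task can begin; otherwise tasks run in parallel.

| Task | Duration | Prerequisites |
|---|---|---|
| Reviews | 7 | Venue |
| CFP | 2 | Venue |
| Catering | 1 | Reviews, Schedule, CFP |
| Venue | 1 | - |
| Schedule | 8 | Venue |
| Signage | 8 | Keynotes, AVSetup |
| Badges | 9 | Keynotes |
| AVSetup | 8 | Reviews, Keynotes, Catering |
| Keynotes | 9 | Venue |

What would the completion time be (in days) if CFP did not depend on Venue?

With the dependency in place, Venue→Schedule→Catering→AVSetup→Signage = 1+8+1+8+8 = 26 sets the finish at 26 days.
Without Venue→CFP, CFP's earliest start moves from 1 to 0.
The longest chain is now Venue→Schedule→Catering→AVSetup→Signage = 1+8+1+8+8 = 26, so the plan takes 26 days.

26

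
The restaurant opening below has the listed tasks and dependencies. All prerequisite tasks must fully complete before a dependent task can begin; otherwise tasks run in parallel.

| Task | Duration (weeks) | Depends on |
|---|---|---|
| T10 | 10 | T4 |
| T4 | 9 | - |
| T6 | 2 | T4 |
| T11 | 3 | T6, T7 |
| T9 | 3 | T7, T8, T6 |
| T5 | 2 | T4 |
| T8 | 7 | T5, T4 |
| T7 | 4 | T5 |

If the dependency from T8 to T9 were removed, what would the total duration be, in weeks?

Original critical path: T4→T5→T8→T9 = 9+2+7+3 = 21 ⇒ 21 weeks.
Without T8→T9, T9's earliest start moves from 18 to 15.
New critical path: T4→T10 = 9+10 = 19 ⇒ 19 weeks.

19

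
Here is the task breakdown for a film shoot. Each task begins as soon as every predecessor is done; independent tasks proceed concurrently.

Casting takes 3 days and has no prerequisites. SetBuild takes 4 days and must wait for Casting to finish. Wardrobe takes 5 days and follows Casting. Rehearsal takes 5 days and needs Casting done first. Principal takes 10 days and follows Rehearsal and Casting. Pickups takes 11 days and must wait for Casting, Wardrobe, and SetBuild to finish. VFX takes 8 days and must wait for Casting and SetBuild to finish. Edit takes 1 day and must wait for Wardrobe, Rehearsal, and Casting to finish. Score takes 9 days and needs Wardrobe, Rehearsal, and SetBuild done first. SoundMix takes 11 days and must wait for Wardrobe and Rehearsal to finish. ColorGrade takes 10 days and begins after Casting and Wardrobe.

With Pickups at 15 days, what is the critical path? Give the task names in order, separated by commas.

The binding path is Casting→Wardrobe→Pickups = 3+5+11 = 19; finish at 19 days.
Pickups lies on that path, so at 15 days the path becomes 23 days.
That remains the longest chain; total 23 days.

Casting, Wardrobe, Pickups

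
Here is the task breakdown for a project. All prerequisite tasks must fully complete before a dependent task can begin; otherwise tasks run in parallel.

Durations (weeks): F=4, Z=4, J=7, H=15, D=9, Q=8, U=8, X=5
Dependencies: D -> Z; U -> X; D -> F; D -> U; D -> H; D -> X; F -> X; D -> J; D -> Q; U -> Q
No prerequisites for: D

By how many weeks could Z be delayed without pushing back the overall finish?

12

The longest chain is D→U→Q = 9+8+8 = 25; overall finish 25 weeks.
Z finishes as early as 13 and must finish by 25.
Float = 25 − 13 = 12.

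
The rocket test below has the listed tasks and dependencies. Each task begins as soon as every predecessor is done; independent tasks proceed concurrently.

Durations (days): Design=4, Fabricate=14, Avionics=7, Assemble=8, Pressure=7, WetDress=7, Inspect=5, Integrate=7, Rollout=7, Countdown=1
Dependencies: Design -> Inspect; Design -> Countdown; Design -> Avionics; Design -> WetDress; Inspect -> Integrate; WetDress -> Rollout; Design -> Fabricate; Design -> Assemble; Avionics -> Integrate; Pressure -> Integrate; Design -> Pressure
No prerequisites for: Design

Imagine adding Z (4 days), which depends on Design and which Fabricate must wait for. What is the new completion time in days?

Originally the job takes 18 days.
With Z inserted, Fabricate now waits for max(Design, Z).
New critical path: Design→Z→Fabricate = 4+4+14 = 22 ⇒ 22 days.

22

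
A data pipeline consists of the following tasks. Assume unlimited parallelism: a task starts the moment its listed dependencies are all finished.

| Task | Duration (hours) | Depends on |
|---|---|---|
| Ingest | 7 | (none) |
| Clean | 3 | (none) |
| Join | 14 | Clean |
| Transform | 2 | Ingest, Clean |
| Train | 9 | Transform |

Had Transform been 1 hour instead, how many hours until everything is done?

17

As given, the longest chain is Ingest→Transform→Train = 7+2+9 = 18, so the finish is 18 hours.
Transform is on the critical path; changing it to 1 makes that path 17 hours.
The critical path is still Ingest→Transform→Train; finish is now 17 hours.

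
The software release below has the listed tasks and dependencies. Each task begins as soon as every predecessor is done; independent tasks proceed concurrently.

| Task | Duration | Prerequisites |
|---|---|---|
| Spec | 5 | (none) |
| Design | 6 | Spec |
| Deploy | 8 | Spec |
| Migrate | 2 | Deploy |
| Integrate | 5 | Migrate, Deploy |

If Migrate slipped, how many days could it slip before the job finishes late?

0

Critical path: Spec→Deploy→Migrate→Integrate = 5+8+2+5 = 20, so the finish is 20 days.
Longest path through Migrate: 20 days (earliest finish 15, latest finish 15).
Slack of Migrate = 13 − 13 = 0 days.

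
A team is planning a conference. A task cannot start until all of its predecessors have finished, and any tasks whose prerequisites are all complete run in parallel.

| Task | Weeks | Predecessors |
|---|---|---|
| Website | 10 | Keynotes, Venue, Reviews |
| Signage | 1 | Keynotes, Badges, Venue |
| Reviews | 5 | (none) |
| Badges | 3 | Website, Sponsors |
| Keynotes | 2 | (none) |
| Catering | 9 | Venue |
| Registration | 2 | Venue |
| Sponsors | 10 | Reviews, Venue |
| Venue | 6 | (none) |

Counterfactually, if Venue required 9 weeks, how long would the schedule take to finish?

23

The binding path is Venue→Sponsors→Badges→Signage = 6+10+3+1 = 20; finish at 20 weeks.
Venue is on the critical path; changing it to 9 makes that path 23 weeks.
That remains the longest chain; total 23 weeks.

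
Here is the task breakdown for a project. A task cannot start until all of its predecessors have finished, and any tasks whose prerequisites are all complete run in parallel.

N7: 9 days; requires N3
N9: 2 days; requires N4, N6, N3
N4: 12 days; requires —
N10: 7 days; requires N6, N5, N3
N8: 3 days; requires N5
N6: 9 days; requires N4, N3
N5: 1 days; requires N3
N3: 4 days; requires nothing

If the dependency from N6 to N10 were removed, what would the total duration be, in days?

Before: longest chain N4→N6→N10 = 12+9+7 = 28, finish 28.
Without N6→N10, N10's earliest start moves from 21 to 5.
After: N4→N6→N9 = 12+9+2 = 23 → 23 days.

23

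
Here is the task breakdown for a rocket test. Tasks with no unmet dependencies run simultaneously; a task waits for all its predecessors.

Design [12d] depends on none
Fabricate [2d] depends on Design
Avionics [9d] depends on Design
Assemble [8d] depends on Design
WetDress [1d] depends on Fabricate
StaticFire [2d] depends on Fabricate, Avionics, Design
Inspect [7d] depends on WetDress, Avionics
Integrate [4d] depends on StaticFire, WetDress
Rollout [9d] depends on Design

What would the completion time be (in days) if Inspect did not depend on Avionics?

Before: longest chain Design→Avionics→Inspect = 12+9+7 = 28, finish 28.
Without Avionics→Inspect, Inspect's earliest start moves from 21 to 15.
New critical path: Design→Avionics→StaticFire→Integrate = 12+9+2+4 = 27 ⇒ 27 days.

27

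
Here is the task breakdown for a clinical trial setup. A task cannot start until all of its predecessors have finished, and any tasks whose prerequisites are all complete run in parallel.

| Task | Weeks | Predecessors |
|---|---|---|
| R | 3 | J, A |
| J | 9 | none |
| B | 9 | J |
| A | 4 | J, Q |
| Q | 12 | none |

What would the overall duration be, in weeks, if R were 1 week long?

18

Actual critical path: Q→A→R = 12+4+3 = 19 ⇒ 19 weeks.
Since R is critical, the -2 change carries straight to that chain (now 17 weeks).
Now J→B = 9+9 = 18 is longest, so the finish becomes 18 weeks.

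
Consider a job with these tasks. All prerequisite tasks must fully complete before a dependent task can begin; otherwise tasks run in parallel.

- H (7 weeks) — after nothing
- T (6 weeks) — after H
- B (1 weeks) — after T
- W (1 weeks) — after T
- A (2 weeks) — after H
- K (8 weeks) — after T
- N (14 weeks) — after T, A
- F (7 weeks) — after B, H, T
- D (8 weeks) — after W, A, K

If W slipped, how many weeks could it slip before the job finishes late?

H→T→K→D = 7+6+8+8 = 29 sets the makespan at 29 weeks.
Longest path through W: 22 weeks (earliest finish 14, latest finish 21).
So W can slip 21 − 14 = 7 weeks.

7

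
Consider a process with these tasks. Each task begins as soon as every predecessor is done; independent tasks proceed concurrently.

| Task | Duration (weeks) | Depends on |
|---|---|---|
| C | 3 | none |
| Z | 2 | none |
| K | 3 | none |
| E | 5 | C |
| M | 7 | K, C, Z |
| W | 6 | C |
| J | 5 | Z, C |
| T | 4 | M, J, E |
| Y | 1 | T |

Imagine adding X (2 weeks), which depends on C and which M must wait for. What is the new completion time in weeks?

17

Originally the job takes 15 weeks.
With X inserted, M now waits for max(K, C, Z, X).
New critical path: C→X→M→T→Y = 3+2+7+4+1 = 17 ⇒ 17 weeks.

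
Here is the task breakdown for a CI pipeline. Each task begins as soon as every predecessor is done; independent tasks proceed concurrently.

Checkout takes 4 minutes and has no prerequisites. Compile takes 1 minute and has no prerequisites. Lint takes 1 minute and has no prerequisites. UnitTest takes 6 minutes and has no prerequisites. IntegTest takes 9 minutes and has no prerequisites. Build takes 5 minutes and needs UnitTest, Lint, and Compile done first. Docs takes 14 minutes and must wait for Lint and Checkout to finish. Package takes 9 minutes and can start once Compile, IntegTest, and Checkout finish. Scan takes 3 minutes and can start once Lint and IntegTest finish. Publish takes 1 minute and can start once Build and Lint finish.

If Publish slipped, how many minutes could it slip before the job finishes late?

The longest chain is Checkout→Docs = 4+14 = 18; overall finish 18 minutes.
Publish finishes as early as 12 and must finish by 18.
Slack of Publish = 17 − 11 = 6 minutes.

6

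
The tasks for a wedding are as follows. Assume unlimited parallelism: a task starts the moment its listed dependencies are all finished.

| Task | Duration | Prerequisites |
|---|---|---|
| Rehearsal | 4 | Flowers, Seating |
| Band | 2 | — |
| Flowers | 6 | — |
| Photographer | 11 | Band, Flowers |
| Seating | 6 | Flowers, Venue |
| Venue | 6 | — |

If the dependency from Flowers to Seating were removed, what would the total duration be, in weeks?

Original critical path: Flowers→Photographer = 6+11 = 17 ⇒ 17 weeks.
Dropping Flowers→Seating doesn't change Seating's earliest start (6); another predecessor still binds.
New critical path: Flowers→Photographer = 6+11 = 17 ⇒ 17 weeks.

17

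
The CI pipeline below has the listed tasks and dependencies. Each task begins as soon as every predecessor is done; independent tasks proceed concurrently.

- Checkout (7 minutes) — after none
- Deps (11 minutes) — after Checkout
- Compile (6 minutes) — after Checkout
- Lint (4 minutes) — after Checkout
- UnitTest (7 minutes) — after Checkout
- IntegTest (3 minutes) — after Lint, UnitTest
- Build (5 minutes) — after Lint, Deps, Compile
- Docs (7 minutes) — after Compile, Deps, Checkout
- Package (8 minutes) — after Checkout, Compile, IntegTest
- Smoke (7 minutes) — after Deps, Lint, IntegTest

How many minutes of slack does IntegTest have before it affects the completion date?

Critical path: Checkout→Deps→Docs = 7+11+7 = 25, so the finish is 25 minutes.
Longest path through IntegTest: 25 minutes (earliest finish 17, latest finish 17).
Slack of IntegTest = 14 − 14 = 0 minutes.

0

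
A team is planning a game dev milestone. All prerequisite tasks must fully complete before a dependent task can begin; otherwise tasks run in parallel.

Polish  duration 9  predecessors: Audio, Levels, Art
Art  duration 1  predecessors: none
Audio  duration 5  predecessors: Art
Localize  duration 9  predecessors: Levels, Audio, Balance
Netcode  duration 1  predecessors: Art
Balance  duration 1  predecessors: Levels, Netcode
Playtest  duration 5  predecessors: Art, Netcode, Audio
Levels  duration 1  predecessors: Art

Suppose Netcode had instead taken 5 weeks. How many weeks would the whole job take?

16

Baseline: Art→Audio→Polish = 1+5+9 = 15 → 15 weeks.
The longest path through Netcode is only 12 weeks, so Netcode has float 3.
The binding chain switches to Art→Netcode→Balance→Localize = 1+5+1+9 = 16; finish 16 weeks.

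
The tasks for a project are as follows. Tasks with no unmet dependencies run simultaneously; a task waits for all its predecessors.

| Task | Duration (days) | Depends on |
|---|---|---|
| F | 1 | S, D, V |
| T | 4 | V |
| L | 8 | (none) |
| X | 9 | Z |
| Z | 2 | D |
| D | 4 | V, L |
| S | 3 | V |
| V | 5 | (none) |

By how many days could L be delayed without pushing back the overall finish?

0

The longest chain is L→D→Z→X = 8+4+2+9 = 23; overall finish 23 days.
L finishes as early as 8 and must finish by 8.
Slack of L = 0 − 0 = 0 days.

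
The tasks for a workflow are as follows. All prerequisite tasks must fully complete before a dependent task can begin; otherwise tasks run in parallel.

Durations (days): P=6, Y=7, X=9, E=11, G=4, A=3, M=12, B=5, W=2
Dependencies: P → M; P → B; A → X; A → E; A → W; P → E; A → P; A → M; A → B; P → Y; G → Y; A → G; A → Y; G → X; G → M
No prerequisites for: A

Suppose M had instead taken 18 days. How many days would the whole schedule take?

27

As given, the longest chain is A→P→M = 3+6+12 = 21, so the finish is 21 days.
M is on the critical path; changing it to 18 makes that path 27 days.
The critical path is still A→P→M; finish is now 27 days.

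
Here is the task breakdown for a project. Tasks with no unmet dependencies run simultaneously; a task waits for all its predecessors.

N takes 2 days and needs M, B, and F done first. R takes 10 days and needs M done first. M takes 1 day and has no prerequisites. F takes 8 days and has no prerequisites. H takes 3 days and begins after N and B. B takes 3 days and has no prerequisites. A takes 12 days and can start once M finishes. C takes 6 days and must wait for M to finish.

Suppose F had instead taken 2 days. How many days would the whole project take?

As given, the longest chain is F→N→H = 8+2+3 = 13, so the finish is 13 days.
Since F is critical, the -6 change carries straight to that chain (now 7 days).
Now M→A = 1+12 = 13 is longest, so the finish becomes 13 days.

13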